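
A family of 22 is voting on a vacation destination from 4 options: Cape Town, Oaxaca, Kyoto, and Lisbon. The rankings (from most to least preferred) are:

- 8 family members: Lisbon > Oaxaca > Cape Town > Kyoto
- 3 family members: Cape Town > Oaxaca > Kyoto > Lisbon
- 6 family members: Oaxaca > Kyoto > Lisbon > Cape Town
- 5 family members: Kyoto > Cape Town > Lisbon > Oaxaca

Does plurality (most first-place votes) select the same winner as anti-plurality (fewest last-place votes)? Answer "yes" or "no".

Plurality — first-place votes: Cape Town 3, Oaxaca 6, Kyoto 5, Lisbon 8. Winner: Lisbon.
Anti-plurality — last-place votes: Cape Town 6, Oaxaca 5, Kyoto 8, Lisbon 3. Winner: Lisbon.
The two methods agree.

yes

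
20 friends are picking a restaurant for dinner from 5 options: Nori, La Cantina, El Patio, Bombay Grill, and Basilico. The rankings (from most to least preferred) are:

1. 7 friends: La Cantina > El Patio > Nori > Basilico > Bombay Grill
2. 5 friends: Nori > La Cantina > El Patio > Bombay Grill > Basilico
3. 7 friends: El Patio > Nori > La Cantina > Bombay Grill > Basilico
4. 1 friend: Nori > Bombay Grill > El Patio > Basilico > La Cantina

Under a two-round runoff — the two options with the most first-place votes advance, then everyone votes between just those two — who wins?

La Cantina

Round 1 first-place votes: Nori 6, La Cantina 7, El Patio 7, Bombay Grill 0, Basilico 0.
El Patio and La Cantina advance.
Runoff: El Patio is preferred to La Cantina by 8 voters; La Cantina by 12.
La Cantina wins the runoff.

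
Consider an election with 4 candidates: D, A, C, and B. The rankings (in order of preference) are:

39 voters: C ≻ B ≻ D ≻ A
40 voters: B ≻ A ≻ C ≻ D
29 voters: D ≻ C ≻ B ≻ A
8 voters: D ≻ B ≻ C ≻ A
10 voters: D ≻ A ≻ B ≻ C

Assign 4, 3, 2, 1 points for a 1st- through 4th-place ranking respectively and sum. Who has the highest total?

D: 39·2 + 40·1 + 29·4 + 8·4 + 10·4 = 306
A: 39·1 + 40·3 + 29·1 + 8·1 + 10·3 = 226
C: 39·4 + 40·2 + 29·3 + 8·2 + 10·1 = 349
B: 39·3 + 40·4 + 29·2 + 8·3 + 10·2 = 379
B has the highest Borda score (379).

B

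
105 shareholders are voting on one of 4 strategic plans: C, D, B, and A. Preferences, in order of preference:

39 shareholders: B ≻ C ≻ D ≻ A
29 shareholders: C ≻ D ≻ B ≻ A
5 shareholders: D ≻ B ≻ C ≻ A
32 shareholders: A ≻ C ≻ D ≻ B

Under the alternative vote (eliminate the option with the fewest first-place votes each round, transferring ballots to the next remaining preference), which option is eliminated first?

Round 1: C 29, D 5, B 39, A 32. Eliminate D.

D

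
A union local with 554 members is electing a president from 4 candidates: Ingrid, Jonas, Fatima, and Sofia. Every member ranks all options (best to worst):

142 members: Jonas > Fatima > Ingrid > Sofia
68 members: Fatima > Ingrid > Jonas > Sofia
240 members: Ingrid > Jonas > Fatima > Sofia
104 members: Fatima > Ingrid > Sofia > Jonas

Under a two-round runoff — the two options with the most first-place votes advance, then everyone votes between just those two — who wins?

Fatima

Round 1 first-place votes: Ingrid 240, Jonas 142, Fatima 172, Sofia 0.
Ingrid and Fatima advance.
Runoff: Ingrid is preferred to Fatima by 240 voters; Fatima by 314.
Fatima wins the runoff.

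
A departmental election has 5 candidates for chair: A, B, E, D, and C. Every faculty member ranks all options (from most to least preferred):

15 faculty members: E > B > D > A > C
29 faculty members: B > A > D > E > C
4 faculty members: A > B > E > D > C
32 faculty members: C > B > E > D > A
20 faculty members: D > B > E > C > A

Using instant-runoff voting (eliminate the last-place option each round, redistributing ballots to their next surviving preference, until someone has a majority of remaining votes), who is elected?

Round 1: A 4, B 29, E 15, D 20, C 32. Eliminate A.
Round 2: B 33, E 15, D 20, C 32. Eliminate E.
Round 3: B 48, D 20, C 32. Eliminate D.
Round 4: B 68, C 32. B has a majority.

B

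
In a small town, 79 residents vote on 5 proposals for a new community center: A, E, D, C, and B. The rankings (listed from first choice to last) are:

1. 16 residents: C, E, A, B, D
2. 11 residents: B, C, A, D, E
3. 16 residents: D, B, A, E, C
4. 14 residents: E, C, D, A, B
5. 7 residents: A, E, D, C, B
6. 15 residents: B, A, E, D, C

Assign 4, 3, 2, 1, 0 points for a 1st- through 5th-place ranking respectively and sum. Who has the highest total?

A: 16·2 + 11·2 + 16·2 + 14·1 + 7·4 + 15·3 = 173
E: 16·3 + 11·0 + 16·1 + 14·4 + 7·3 + 15·2 = 171
D: 16·0 + 11·1 + 16·4 + 14·2 + 7·2 + 15·1 = 132
C: 16·4 + 11·3 + 16·0 + 14·3 + 7·1 + 15·0 = 146
B: 16·1 + 11·4 + 16·3 + 14·0 + 7·0 + 15·4 = 168
A has the highest Borda score (173).

A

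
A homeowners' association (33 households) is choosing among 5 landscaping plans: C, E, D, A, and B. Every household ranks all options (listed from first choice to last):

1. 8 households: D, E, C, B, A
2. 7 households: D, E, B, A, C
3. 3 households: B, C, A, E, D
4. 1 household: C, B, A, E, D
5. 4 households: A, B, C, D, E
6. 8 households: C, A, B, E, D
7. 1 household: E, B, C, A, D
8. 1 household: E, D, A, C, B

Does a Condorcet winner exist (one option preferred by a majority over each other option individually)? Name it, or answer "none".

none

Checking pairwise contests:
E beats C 17–16.
D beats E 19–14.
C beats D 17–16.
C beats A 21–12.
C beats B 18–15.
Every option loses at least one head-to-head, so there is no Condorcet winner.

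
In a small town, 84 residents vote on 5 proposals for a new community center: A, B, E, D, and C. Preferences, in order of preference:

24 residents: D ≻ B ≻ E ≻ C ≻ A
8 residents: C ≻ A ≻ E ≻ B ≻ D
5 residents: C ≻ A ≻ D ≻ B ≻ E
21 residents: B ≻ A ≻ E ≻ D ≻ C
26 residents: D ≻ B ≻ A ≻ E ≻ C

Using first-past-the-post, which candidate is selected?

First-place votes: A 0, B 21, E 0, D 50, C 13.
D has the most first-place votes.

D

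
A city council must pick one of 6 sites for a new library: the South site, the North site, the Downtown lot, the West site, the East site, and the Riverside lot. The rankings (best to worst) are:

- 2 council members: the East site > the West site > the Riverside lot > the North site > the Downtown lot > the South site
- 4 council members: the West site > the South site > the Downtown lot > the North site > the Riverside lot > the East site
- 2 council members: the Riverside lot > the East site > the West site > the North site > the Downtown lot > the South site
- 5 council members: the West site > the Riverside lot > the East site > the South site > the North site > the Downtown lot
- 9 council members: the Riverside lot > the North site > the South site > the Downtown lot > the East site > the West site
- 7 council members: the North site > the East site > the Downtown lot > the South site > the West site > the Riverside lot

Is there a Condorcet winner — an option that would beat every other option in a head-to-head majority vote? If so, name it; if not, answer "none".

none

Checking pairwise contests:
the North site beats the South site 20–9.
the Riverside lot beats the North site 18–11.
the South site beats the Downtown lot 18–11.
the South site beats the West site 16–13.
the North site beats the East site 20–9.
the West site beats the Riverside lot 18–11.
Every option loses at least one head-to-head, so there is no Condorcet winner.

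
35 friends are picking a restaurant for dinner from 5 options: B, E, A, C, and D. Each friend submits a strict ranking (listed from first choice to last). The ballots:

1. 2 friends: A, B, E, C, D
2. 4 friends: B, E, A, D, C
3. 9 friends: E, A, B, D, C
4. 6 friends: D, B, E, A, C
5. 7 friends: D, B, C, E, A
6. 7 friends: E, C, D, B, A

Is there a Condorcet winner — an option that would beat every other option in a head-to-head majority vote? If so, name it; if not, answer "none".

Checking pairwise contests:
D beats B 20–15.
B beats E 19–16.
B beats A 24–11.
B beats C 28–7.
E beats D 22–13.
Every option loses at least one head-to-head, so there is no Condorcet winner.

none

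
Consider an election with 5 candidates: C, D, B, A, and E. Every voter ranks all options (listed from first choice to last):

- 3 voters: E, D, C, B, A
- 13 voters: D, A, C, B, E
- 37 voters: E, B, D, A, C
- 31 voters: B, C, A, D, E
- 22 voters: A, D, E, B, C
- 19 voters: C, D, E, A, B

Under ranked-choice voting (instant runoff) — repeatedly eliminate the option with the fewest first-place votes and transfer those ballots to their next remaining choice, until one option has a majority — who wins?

A

Round 1: C 19, D 13, B 31, A 22, E 40. Eliminate D.
Round 2: C 19, B 31, A 35, E 40. Eliminate C.
Round 3: B 31, A 35, E 59. Eliminate B.
Round 4: A 66, E 59. A has a majority.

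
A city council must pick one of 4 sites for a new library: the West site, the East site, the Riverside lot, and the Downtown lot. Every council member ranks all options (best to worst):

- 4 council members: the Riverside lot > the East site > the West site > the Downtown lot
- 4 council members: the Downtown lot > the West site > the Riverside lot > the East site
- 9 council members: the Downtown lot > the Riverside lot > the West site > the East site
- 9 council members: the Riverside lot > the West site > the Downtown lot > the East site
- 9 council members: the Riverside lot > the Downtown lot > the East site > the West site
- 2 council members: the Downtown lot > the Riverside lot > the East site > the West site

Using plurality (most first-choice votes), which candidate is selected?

the Riverside lot

First-place votes: the West site 0, the East site 0, the Riverside lot 22, the Downtown lot 15.
the Riverside lot has the most first-place votes.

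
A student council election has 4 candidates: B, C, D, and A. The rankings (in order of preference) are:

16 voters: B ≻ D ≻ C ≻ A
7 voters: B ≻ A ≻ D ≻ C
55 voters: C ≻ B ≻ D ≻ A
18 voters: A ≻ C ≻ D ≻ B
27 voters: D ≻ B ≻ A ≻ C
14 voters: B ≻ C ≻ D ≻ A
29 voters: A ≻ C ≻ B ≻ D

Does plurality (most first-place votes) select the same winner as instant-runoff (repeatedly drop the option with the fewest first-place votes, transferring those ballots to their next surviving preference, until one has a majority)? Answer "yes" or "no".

yes

Plurality — first-place votes: B 37, C 55, D 27, A 47. Winner: C.
Instant-runoff — R1 B 37, C 55, D 27, A 47 (D out); R2 B 64, C 55, A 47 (A out); R3 B 64, C 102 (C winner). Winner: C.
The two methods agree.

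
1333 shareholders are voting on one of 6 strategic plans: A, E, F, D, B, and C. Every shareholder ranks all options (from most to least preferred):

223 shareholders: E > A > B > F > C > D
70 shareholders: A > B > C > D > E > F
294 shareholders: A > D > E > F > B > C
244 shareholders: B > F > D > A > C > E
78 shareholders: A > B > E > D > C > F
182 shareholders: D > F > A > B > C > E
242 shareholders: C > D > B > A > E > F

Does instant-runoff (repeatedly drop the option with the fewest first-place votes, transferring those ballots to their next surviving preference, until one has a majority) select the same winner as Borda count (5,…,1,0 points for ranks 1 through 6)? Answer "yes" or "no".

Instant-runoff — R1 A 442, E 223, F 0, D 182, B 244, C 242 (F out); R2 A 442, E 223, D 182, B 244, C 242 (D out); R3 A 624, E 223, B 244, C 242 (E out); R4 A 847, B 244, C 242 (A winner). Winner: A.
Borda — scores: A 4620, E 2543, F 2738, D 4082, B 3865, C 2147. Winner: A.
The two methods agree.

yes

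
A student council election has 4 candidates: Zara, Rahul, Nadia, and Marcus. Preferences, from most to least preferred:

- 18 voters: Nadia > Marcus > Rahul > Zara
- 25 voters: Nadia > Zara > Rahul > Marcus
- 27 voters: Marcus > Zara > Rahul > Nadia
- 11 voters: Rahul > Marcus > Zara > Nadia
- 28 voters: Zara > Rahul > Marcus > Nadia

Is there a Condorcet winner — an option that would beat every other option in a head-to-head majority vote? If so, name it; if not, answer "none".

Checking pairwise contests:
Marcus beats Zara 56–53.
Zara beats Rahul 80–29.
Zara beats Nadia 66–43.
Rahul beats Marcus 64–45.
Every option loses at least one head-to-head, so there is no Condorcet winner.

none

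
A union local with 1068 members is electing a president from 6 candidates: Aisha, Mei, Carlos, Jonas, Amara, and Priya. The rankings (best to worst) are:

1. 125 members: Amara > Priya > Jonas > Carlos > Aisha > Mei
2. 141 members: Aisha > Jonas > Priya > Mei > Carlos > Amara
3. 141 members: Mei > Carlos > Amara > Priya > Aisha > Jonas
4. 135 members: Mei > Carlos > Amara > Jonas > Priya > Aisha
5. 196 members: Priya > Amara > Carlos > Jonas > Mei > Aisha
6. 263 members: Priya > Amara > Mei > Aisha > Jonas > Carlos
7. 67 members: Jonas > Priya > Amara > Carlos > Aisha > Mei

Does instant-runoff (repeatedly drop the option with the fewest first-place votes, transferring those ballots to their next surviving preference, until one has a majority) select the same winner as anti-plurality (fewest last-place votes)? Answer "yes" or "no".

yes

Instant-runoff — R1 Aisha 141, Mei 276, Carlos 0, Jonas 67, Amara 125, Priya 459 (Carlos out); R2 Aisha 141, Mei 276, Jonas 67, Amara 125, Priya 459 (Jonas out); R3 Aisha 141, Mei 276, Amara 125, Priya 526 (Amara out); R4 Aisha 141, Mei 276, Priya 651 (Priya winner). Winner: Priya.
Anti-plurality — last-place votes: Aisha 331, Mei 192, Carlos 263, Jonas 141, Amara 141, Priya 0. Winner: Priya.
The two methods agree.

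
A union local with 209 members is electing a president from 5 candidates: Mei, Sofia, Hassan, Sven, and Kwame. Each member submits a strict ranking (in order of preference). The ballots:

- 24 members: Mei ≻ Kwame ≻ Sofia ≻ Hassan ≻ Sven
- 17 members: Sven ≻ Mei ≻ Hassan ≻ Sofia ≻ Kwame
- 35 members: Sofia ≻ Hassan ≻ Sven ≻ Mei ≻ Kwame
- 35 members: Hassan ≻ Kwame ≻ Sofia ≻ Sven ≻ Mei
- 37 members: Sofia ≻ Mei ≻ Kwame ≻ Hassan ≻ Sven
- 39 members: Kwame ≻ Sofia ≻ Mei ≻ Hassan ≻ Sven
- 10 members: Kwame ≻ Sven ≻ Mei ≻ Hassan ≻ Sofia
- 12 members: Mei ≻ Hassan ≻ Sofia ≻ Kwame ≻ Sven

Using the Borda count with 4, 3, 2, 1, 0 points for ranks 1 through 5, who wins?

Sofia

Mei: 24·4 + 17·3 + 35·1 + 35·0 + 37·3 + 39·2 + 10·2 + 12·4 = 439
Sofia: 24·2 + 17·1 + 35·4 + 35·2 + 37·4 + 39·3 + 10·0 + 12·2 = 564
Hassan: 24·1 + 17·2 + 35·3 + 35·4 + 37·1 + 39·1 + 10·1 + 12·3 = 425
Sven: 24·0 + 17·4 + 35·2 + 35·1 + 37·0 + 39·0 + 10·3 + 12·0 = 203
Kwame: 24·3 + 17·0 + 35·0 + 35·3 + 37·2 + 39·4 + 10·4 + 12·1 = 459
Sofia has the highest Borda score (564).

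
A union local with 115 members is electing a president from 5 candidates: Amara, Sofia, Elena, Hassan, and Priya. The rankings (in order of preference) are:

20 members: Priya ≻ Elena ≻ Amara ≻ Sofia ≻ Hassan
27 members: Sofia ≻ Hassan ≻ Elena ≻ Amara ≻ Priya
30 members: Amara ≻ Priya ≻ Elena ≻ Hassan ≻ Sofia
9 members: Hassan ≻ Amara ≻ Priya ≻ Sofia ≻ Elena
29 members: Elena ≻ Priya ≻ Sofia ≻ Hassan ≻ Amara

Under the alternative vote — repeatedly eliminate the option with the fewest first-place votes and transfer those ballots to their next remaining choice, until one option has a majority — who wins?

Round 1: Amara 30, Sofia 27, Elena 29, Hassan 9, Priya 20. Eliminate Hassan.
Round 2: Amara 39, Sofia 27, Elena 29, Priya 20. Eliminate Priya.
Round 3: Amara 39, Sofia 27, Elena 49. Eliminate Sofia.
Round 4: Amara 39, Elena 76. Elena has a majority.

Elena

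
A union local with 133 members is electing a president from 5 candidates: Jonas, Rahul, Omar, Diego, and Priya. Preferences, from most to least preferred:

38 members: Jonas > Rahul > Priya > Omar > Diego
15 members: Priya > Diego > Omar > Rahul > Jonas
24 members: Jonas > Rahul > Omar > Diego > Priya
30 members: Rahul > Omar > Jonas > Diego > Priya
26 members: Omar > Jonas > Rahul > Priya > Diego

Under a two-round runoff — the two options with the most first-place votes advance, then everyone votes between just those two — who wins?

Round 1 first-place votes: Jonas 62, Rahul 30, Omar 26, Diego 0, Priya 15.
Jonas and Rahul advance.
Runoff: Jonas is preferred to Rahul by 88 voters; Rahul by 45.
Jonas wins the runoff.

Jonas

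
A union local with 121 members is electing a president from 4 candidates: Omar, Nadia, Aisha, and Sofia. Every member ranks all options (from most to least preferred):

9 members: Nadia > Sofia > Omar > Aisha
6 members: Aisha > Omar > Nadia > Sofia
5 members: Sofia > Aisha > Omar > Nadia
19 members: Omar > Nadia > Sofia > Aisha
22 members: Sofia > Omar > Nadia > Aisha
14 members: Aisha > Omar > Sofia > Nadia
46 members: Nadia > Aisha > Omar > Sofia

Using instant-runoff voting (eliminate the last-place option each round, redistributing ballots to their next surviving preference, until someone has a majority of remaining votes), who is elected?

Nadia

Round 1: Omar 19, Nadia 55, Aisha 20, Sofia 27. Eliminate Omar.
Round 2: Nadia 74, Aisha 20, Sofia 27. Nadia has a majority.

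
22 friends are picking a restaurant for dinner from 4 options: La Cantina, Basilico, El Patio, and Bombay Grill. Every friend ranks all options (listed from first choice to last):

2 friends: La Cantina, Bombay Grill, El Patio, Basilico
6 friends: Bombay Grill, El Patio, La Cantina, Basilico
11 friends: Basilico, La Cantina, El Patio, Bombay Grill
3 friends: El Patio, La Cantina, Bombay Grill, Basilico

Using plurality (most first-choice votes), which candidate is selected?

First-place votes: La Cantina 2, Basilico 11, El Patio 3, Bombay Grill 6.
Basilico has the most first-place votes.

Basilico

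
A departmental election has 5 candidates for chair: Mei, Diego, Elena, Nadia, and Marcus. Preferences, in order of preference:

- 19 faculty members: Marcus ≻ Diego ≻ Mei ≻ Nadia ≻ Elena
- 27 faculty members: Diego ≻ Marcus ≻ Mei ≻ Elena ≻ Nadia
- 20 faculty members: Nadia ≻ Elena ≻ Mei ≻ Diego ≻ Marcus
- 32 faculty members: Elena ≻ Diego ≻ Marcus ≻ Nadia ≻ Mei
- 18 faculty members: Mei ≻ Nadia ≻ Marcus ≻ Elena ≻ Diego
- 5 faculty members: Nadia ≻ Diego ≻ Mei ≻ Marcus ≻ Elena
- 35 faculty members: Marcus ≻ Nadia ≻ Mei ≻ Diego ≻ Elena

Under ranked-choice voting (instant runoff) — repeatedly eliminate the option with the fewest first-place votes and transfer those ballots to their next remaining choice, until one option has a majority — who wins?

Round 1: Mei 18, Diego 27, Elena 32, Nadia 25, Marcus 54. Eliminate Mei.
Round 2: Diego 27, Elena 32, Nadia 43, Marcus 54. Eliminate Diego.
Round 3: Elena 32, Nadia 43, Marcus 81. Marcus has a majority.

Marcus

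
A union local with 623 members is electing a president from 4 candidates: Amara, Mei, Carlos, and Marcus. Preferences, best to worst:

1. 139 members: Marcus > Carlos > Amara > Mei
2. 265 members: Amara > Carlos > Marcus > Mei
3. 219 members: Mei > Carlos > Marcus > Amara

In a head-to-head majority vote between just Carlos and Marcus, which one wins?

Voters preferring Carlos to Marcus: 484; preferring Marcus to Carlos: 139.
Carlos wins the head-to-head.

Carlos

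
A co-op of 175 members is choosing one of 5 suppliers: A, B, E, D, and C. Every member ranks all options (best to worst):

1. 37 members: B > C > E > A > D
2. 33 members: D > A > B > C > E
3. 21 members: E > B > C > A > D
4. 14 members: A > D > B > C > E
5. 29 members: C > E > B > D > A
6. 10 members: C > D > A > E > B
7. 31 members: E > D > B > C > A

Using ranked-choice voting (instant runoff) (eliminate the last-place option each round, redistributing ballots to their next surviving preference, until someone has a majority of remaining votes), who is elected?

C

Round 1: A 14, B 37, E 52, D 33, C 39. Eliminate A.
Round 2: B 37, E 52, D 47, C 39. Eliminate B.
Round 3: E 52, D 47, C 76. Eliminate D.
Round 4: E 52, C 123. C has a majority.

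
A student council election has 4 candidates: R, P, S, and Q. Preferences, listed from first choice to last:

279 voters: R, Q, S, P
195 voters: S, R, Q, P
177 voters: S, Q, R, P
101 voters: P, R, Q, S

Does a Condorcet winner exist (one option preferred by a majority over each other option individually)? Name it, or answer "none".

R vs P: 651–101 for R.
R vs S: 380–372 for R.
R vs Q: 575–177 for R.
R beats every other option head-to-head.

R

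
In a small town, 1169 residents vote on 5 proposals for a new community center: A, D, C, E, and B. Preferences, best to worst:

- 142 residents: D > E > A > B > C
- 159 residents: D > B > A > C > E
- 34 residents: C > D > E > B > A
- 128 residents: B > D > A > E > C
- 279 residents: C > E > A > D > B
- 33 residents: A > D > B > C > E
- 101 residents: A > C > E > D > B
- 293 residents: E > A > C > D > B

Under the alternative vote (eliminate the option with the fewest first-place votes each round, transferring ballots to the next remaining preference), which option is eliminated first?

Round 1: A 134, D 301, C 313, E 293, B 128. Eliminate B.

B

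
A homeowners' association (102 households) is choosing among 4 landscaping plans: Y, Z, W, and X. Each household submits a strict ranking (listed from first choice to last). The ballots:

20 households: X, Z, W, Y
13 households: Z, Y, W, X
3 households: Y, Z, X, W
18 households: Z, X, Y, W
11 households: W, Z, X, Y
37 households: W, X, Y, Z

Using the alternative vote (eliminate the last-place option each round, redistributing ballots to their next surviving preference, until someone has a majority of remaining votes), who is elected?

Round 1: Y 3, Z 31, W 48, X 20. Eliminate Y.
Round 2: Z 34, W 48, X 20. Eliminate X.
Round 3: Z 54, W 48. Z has a majority.

Z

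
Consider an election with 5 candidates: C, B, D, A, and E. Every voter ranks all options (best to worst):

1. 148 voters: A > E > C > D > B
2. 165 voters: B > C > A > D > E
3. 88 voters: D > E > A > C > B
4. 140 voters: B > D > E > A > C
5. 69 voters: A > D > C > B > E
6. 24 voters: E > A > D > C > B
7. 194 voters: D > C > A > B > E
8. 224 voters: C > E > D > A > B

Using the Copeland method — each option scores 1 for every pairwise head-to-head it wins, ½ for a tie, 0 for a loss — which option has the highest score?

C: beats B, D, A, and E → score 4.
B: beats E; loses to C, D, and A → score 1.
D: beats B, A, and E; loses to C → score 3.
A: beats B and E; loses to C and D → score 2.
E: loses to C, B, D, and A → score 0.
C has the best pairwise record.

C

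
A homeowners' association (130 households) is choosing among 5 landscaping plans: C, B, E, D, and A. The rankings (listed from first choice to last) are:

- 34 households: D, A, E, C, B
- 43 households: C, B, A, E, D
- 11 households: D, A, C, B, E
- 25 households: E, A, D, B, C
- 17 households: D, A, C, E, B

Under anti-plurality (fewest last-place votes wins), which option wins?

A

Last-place votes: C 25, B 51, E 11, D 43, A 0.
A is ranked last by the fewest voters, so A wins.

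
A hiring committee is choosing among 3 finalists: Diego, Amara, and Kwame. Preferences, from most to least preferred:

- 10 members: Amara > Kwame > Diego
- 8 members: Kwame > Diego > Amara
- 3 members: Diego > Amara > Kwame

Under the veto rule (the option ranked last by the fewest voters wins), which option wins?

Last-place votes: Diego 10, Amara 8, Kwame 3.
Kwame is ranked last by the fewest voters, so Kwame wins.

Kwame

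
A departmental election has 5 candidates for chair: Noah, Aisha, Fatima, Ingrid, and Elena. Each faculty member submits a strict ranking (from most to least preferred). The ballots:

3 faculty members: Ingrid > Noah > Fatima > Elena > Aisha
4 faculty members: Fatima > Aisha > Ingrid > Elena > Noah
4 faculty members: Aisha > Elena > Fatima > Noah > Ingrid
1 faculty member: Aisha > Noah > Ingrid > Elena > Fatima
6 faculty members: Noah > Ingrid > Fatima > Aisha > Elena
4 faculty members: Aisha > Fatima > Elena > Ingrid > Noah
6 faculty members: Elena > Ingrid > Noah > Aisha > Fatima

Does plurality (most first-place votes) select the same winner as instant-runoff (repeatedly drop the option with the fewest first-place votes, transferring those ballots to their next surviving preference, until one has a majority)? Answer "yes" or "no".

Plurality — first-place votes: Noah 6, Aisha 9, Fatima 4, Ingrid 3, Elena 6. Winner: Aisha.
Instant-runoff — R1 Noah 6, Aisha 9, Fatima 4, Ingrid 3, Elena 6 (Ingrid out); R2 Noah 9, Aisha 9, Fatima 4, Elena 6 (Fatima out); R3 Noah 9, Aisha 13, Elena 6 (Elena out); R4 Noah 15, Aisha 13 (Noah winner). Winner: Noah.
The two methods disagree.

no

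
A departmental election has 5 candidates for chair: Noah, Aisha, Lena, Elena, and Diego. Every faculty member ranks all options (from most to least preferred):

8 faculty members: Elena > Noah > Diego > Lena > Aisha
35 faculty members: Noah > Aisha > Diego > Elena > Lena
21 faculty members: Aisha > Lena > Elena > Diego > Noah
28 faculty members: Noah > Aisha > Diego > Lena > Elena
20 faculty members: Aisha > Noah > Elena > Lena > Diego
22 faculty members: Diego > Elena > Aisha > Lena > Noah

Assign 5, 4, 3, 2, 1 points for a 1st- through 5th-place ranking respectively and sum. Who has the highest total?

Aisha

Noah: 8·4 + 35·5 + 21·1 + 28·5 + 20·4 + 22·1 = 470
Aisha: 8·1 + 35·4 + 21·5 + 28·4 + 20·5 + 22·3 = 531
Lena: 8·2 + 35·1 + 21·4 + 28·2 + 20·2 + 22·2 = 275
Elena: 8·5 + 35·2 + 21·3 + 28·1 + 20·3 + 22·4 = 349
Diego: 8·3 + 35·3 + 21·2 + 28·3 + 20·1 + 22·5 = 385
Aisha has the highest Borda score (531).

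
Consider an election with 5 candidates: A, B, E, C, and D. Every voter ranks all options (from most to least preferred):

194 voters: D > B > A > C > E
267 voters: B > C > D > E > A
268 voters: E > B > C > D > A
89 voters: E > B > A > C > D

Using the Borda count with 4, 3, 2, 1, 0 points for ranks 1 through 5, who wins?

A: 194·2 + 267·0 + 268·0 + 89·2 = 566
B: 194·3 + 267·4 + 268·3 + 89·3 = 2721
E: 194·0 + 267·1 + 268·4 + 89·4 = 1695
C: 194·1 + 267·3 + 268·2 + 89·1 = 1620
D: 194·4 + 267·2 + 268·1 + 89·0 = 1578
B has the highest Borda score (2721).

B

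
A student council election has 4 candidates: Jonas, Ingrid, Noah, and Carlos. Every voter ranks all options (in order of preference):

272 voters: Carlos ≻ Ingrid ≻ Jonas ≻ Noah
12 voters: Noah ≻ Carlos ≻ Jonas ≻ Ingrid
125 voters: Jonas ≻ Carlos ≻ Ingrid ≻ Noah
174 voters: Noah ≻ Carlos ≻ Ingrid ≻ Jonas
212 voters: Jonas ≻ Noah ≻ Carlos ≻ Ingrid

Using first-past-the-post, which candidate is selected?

Jonas

First-place votes: Jonas 337, Ingrid 0, Noah 186, Carlos 272.
Jonas has the most first-place votes.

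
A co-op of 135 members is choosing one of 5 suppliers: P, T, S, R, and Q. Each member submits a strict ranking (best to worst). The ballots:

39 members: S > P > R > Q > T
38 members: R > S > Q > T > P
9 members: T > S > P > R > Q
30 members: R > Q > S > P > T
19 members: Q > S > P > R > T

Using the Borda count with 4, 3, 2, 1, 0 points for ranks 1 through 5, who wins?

P: 39·3 + 38·0 + 9·2 + 30·1 + 19·2 = 203
T: 39·0 + 38·1 + 9·4 + 30·0 + 19·0 = 74
S: 39·4 + 38·3 + 9·3 + 30·2 + 19·3 = 414
R: 39·2 + 38·4 + 9·1 + 30·4 + 19·1 = 378
Q: 39·1 + 38·2 + 9·0 + 30·3 + 19·4 = 281
S has the highest Borda score (414).

S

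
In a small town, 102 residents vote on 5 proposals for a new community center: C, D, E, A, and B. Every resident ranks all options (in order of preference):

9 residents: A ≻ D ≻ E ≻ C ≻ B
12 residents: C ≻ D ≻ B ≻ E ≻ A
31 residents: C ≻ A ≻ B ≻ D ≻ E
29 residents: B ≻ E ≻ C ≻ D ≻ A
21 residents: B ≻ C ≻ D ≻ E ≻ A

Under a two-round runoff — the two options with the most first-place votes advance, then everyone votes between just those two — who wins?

C

Round 1 first-place votes: C 43, D 0, E 0, A 9, B 50.
B and C advance.
Runoff: B is preferred to C by 50 voters; C by 52.
C wins the runoff.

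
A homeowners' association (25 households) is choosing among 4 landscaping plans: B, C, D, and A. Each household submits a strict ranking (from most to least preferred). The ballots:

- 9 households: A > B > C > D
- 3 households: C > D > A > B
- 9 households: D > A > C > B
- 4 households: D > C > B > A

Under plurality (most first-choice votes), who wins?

D

First-place votes: B 0, C 3, D 13, A 9.
D has the most first-place votes.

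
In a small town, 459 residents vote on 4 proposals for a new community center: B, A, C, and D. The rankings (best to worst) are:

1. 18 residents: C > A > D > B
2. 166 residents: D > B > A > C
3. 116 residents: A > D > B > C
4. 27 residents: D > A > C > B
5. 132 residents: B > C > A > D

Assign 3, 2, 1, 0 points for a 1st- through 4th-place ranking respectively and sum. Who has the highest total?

B: 18·0 + 166·2 + 116·1 + 27·0 + 132·3 = 844
A: 18·2 + 166·1 + 116·3 + 27·2 + 132·1 = 736
C: 18·3 + 166·0 + 116·0 + 27·1 + 132·2 = 345
D: 18·1 + 166·3 + 116·2 + 27·3 + 132·0 = 829
B has the highest Borda score (844).

B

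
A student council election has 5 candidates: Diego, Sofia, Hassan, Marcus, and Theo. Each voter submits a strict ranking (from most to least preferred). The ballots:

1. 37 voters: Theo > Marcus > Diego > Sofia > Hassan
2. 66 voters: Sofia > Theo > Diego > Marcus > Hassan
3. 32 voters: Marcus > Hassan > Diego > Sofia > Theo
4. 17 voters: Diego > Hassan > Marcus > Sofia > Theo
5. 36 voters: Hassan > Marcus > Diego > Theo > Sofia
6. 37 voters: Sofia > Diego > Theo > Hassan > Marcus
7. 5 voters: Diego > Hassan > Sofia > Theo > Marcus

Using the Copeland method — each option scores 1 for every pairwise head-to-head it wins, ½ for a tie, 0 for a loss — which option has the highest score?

Diego

Diego: beats Sofia, Hassan, Marcus, and Theo → score 4.
Sofia: beats Hassan and Theo; loses to Diego and Marcus → score 2.
Hassan: loses to Diego, Sofia, Marcus, and Theo → score 0.
Marcus: beats Sofia and Hassan; loses to Diego and Theo → score 2.
Theo: beats Hassan and Marcus; loses to Diego and Sofia → score 2.
Diego has the best pairwise record.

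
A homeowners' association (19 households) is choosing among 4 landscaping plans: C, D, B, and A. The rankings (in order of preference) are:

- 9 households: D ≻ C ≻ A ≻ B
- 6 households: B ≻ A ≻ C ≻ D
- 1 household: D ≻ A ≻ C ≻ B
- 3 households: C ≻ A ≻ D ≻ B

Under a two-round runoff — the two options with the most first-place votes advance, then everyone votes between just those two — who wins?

Round 1 first-place votes: C 3, D 10, B 6, A 0.
D and B advance.
Runoff: D is preferred to B by 13 voters; B by 6.
D wins the runoff.

D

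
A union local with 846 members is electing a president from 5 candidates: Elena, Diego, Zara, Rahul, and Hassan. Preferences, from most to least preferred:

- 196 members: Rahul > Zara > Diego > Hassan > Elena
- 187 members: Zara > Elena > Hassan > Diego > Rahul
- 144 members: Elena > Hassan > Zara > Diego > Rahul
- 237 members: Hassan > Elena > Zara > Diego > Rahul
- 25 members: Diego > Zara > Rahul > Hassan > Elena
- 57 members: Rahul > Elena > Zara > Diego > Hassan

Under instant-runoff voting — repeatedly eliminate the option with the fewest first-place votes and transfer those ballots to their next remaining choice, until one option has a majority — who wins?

Hassan

Round 1: Elena 144, Diego 25, Zara 187, Rahul 253, Hassan 237. Eliminate Diego.
Round 2: Elena 144, Zara 212, Rahul 253, Hassan 237. Eliminate Elena.
Round 3: Zara 212, Rahul 253, Hassan 381. Eliminate Zara.
Round 4: Rahul 278, Hassan 568. Hassan has a majority.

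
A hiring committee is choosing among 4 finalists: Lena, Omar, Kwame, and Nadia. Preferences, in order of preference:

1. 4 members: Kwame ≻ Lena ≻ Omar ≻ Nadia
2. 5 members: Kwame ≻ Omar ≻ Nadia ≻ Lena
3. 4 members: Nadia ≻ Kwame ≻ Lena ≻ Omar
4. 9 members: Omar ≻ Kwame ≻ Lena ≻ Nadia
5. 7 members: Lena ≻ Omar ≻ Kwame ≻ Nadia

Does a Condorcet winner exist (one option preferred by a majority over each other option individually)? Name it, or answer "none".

Checking pairwise contests:
Kwame beats Lena 22–7.
Lena beats Omar 15–14.
Omar beats Kwame 16–13.
Lena beats Nadia 20–9.
Every option loses at least one head-to-head, so there is no Condorcet winner.

none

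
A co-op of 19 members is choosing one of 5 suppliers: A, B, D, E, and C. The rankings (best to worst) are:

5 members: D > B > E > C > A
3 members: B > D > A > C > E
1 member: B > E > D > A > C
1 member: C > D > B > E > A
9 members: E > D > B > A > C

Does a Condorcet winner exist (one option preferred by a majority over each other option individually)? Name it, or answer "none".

none

Checking pairwise contests:
B beats A 19–0.
D beats B 15–4.
E beats D 10–9.
B beats E 10–9.
A beats C 13–6.
Every option loses at least one head-to-head, so there is no Condorcet winner.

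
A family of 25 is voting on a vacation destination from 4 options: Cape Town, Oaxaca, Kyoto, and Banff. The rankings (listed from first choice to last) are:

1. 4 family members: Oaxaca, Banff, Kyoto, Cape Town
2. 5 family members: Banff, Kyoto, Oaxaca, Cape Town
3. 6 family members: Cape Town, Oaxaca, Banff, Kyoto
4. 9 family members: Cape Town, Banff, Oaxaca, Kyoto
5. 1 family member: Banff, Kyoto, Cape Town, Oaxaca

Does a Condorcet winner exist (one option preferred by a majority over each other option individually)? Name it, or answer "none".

Cape Town

Cape Town vs Oaxaca: 16–9 for Cape Town.
Cape Town vs Kyoto: 15–10 for Cape Town.
Cape Town vs Banff: 15–10 for Cape Town.
Cape Town beats every other option head-to-head.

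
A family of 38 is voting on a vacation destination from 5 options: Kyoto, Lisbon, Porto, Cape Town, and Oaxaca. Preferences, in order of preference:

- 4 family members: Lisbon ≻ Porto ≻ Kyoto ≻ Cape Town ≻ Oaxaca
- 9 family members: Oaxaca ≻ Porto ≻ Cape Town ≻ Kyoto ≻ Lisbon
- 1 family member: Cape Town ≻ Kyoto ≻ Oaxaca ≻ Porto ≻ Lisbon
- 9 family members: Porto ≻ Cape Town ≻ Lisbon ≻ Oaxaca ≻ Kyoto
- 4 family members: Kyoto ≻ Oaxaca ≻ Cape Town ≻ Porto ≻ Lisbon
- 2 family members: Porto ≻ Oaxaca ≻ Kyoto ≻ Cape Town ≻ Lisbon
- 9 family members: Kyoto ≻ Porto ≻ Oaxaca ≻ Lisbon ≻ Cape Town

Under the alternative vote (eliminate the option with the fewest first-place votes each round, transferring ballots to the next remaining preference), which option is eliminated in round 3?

Round 1: Kyoto 13, Lisbon 4, Porto 11, Cape Town 1, Oaxaca 9. Eliminate Cape Town.
Round 2: Kyoto 14, Lisbon 4, Porto 11, Oaxaca 9. Eliminate Lisbon.
Round 3: Kyoto 14, Porto 15, Oaxaca 9. Eliminate Oaxaca.

Oaxaca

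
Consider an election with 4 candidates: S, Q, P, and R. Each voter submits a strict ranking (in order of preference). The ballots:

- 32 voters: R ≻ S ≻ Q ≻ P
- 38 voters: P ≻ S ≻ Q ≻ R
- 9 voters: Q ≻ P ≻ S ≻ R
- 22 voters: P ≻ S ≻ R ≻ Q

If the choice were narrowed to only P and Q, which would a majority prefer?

P

Voters preferring P to Q: 60; preferring Q to P: 41.
P wins the head-to-head.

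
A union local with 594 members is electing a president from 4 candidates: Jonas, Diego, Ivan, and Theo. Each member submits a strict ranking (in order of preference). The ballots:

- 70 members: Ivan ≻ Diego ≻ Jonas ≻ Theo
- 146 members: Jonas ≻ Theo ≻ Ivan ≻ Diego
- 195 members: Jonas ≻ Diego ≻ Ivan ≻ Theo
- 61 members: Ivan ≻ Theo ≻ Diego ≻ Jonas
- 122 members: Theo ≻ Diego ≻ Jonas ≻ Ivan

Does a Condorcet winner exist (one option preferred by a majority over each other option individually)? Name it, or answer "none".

Jonas

Jonas vs Diego: 341–253 for Jonas.
Jonas vs Ivan: 463–131 for Jonas.
Jonas vs Theo: 411–183 for Jonas.
Jonas beats every other option head-to-head.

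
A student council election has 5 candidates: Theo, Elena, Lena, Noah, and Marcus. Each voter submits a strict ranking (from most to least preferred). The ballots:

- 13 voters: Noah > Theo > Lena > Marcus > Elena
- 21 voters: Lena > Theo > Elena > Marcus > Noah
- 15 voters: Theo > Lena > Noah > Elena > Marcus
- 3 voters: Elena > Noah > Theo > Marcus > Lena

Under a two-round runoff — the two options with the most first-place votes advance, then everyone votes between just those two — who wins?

Round 1 first-place votes: Theo 15, Elena 3, Lena 21, Noah 13, Marcus 0.
Lena and Theo advance.
Runoff: Lena is preferred to Theo by 21 voters; Theo by 31.
Theo wins the runoff.

Theo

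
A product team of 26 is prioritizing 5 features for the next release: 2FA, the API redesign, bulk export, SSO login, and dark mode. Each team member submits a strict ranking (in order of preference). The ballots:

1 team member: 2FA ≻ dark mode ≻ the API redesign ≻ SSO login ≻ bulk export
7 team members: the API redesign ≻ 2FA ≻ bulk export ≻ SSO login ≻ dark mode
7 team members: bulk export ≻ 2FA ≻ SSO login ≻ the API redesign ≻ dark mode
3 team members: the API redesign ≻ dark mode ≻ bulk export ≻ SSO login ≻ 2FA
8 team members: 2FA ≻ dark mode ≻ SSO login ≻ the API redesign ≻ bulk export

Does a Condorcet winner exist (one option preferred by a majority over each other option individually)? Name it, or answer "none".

2FA vs the API redesign: 16–10 for 2FA.
2FA vs bulk export: 16–10 for 2FA.
2FA vs SSO login: 23–3 for 2FA.
2FA vs dark mode: 23–3 for 2FA.
2FA beats every other option head-to-head.

2FA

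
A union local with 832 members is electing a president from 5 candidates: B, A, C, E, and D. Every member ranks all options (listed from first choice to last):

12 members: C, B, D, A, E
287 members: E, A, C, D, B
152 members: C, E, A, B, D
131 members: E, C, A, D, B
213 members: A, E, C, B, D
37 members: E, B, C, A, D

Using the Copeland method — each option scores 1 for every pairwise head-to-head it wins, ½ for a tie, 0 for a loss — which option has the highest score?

E

B: loses to A, C, E, and D → score 0.
A: beats B, C, and D; loses to E → score 3.
C: beats B and D; loses to A and E → score 2.
E: beats B, A, C, and D → score 4.
D: beats B; loses to A, C, and E → score 1.
E has the best pairwise record.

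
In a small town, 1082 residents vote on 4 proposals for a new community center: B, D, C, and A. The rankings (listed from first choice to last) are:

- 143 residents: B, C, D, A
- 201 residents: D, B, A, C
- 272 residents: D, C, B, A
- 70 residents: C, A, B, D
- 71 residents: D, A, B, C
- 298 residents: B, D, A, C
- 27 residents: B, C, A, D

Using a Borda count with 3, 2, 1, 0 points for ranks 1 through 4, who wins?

B: 143·3 + 201·2 + 272·1 + 70·1 + 71·1 + 298·3 + 27·3 = 2219
D: 143·1 + 201·3 + 272·3 + 70·0 + 71·3 + 298·2 + 27·0 = 2371
C: 143·2 + 201·0 + 272·2 + 70·3 + 71·0 + 298·0 + 27·2 = 1094
A: 143·0 + 201·1 + 272·0 + 70·2 + 71·2 + 298·1 + 27·1 = 808
D has the highest Borda score (2371).

D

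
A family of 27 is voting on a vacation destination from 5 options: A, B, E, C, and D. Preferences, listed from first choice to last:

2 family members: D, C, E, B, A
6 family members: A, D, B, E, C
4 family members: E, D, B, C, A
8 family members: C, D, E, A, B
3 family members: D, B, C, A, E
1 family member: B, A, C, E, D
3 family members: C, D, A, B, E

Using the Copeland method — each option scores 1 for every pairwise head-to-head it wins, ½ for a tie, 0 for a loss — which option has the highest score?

A: beats B; loses to E, C, and D → score 1.
B: beats C; loses to A, E, and D → score 1.
E: beats A and B; loses to C and D → score 2.
C: beats A and E; loses to B and D → score 2.
D: beats A, B, E, and C → score 4.
D has the best pairwise record.

D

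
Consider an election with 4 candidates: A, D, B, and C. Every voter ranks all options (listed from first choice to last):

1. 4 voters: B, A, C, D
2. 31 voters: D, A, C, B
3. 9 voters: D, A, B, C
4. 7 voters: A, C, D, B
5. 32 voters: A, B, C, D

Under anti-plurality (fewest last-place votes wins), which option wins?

Last-place votes: A 0, D 36, B 38, C 9.
A is ranked last by the fewest voters, so A wins.

A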